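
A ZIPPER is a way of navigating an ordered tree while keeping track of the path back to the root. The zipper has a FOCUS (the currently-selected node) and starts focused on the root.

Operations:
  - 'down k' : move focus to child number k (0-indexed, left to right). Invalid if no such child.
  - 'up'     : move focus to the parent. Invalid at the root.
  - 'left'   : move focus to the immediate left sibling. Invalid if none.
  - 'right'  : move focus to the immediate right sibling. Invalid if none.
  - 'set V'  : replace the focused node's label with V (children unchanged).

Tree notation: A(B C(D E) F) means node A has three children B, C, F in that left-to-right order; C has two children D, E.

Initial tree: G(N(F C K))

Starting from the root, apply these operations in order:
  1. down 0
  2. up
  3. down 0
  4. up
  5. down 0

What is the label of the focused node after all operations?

Step 1 (down 0): focus=N path=0 depth=1 children=['F', 'C', 'K'] left=[] right=[] parent=G
Step 2 (up): focus=G path=root depth=0 children=['N'] (at root)
Step 3 (down 0): focus=N path=0 depth=1 children=['F', 'C', 'K'] left=[] right=[] parent=G
Step 4 (up): focus=G path=root depth=0 children=['N'] (at root)
Step 5 (down 0): focus=N path=0 depth=1 children=['F', 'C', 'K'] left=[] right=[] parent=G

Answer: N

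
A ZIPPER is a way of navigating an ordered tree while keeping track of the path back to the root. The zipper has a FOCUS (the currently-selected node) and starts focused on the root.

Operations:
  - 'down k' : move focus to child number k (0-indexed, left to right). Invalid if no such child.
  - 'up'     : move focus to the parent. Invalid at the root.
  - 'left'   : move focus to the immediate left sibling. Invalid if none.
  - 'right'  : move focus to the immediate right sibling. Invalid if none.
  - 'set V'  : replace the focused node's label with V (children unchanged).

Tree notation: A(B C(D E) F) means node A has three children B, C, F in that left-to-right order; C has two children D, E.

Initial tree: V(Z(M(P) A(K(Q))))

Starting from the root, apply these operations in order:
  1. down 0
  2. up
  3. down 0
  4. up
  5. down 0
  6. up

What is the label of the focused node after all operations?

Step 1 (down 0): focus=Z path=0 depth=1 children=['M', 'A'] left=[] right=[] parent=V
Step 2 (up): focus=V path=root depth=0 children=['Z'] (at root)
Step 3 (down 0): focus=Z path=0 depth=1 children=['M', 'A'] left=[] right=[] parent=V
Step 4 (up): focus=V path=root depth=0 children=['Z'] (at root)
Step 5 (down 0): focus=Z path=0 depth=1 children=['M', 'A'] left=[] right=[] parent=V
Step 6 (up): focus=V path=root depth=0 children=['Z'] (at root)

Answer: V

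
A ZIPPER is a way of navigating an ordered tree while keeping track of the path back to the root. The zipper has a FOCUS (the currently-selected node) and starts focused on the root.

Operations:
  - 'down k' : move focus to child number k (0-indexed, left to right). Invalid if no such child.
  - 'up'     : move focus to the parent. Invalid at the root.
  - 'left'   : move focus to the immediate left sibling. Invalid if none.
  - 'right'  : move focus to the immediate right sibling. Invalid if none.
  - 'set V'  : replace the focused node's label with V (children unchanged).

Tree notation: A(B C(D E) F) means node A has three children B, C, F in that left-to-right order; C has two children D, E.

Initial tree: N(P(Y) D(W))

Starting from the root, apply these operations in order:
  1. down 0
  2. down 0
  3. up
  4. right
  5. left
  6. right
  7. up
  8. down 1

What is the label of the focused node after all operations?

Step 1 (down 0): focus=P path=0 depth=1 children=['Y'] left=[] right=['D'] parent=N
Step 2 (down 0): focus=Y path=0/0 depth=2 children=[] left=[] right=[] parent=P
Step 3 (up): focus=P path=0 depth=1 children=['Y'] left=[] right=['D'] parent=N
Step 4 (right): focus=D path=1 depth=1 children=['W'] left=['P'] right=[] parent=N
Step 5 (left): focus=P path=0 depth=1 children=['Y'] left=[] right=['D'] parent=N
Step 6 (right): focus=D path=1 depth=1 children=['W'] left=['P'] right=[] parent=N
Step 7 (up): focus=N path=root depth=0 children=['P', 'D'] (at root)
Step 8 (down 1): focus=D path=1 depth=1 children=['W'] left=['P'] right=[] parent=N

Answer: D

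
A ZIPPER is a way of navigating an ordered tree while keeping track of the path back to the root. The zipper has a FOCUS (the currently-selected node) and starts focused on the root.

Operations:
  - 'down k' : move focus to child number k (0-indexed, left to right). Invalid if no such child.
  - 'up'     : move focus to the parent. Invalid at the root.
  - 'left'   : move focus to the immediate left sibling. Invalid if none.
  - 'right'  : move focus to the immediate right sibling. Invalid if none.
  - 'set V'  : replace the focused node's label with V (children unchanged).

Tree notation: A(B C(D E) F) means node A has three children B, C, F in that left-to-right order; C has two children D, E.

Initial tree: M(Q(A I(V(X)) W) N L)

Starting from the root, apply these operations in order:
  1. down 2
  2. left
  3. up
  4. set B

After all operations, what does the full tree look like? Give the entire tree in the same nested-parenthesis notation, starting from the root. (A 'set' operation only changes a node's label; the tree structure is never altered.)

Step 1 (down 2): focus=L path=2 depth=1 children=[] left=['Q', 'N'] right=[] parent=M
Step 2 (left): focus=N path=1 depth=1 children=[] left=['Q'] right=['L'] parent=M
Step 3 (up): focus=M path=root depth=0 children=['Q', 'N', 'L'] (at root)
Step 4 (set B): focus=B path=root depth=0 children=['Q', 'N', 'L'] (at root)

Answer: B(Q(A I(V(X)) W) N L)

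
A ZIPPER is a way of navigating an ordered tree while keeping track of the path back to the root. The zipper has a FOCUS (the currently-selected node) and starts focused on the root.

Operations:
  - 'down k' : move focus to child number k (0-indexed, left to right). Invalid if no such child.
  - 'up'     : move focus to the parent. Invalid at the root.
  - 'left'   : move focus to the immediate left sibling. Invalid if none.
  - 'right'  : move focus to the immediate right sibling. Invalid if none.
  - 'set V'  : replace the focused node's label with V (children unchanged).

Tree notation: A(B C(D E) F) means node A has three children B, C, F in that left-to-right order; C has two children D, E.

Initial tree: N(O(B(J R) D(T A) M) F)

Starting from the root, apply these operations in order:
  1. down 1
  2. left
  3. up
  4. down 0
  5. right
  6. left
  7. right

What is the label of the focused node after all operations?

Step 1 (down 1): focus=F path=1 depth=1 children=[] left=['O'] right=[] parent=N
Step 2 (left): focus=O path=0 depth=1 children=['B', 'D', 'M'] left=[] right=['F'] parent=N
Step 3 (up): focus=N path=root depth=0 children=['O', 'F'] (at root)
Step 4 (down 0): focus=O path=0 depth=1 children=['B', 'D', 'M'] left=[] right=['F'] parent=N
Step 5 (right): focus=F path=1 depth=1 children=[] left=['O'] right=[] parent=N
Step 6 (left): focus=O path=0 depth=1 children=['B', 'D', 'M'] left=[] right=['F'] parent=N
Step 7 (right): focus=F path=1 depth=1 children=[] left=['O'] right=[] parent=N

Answer: F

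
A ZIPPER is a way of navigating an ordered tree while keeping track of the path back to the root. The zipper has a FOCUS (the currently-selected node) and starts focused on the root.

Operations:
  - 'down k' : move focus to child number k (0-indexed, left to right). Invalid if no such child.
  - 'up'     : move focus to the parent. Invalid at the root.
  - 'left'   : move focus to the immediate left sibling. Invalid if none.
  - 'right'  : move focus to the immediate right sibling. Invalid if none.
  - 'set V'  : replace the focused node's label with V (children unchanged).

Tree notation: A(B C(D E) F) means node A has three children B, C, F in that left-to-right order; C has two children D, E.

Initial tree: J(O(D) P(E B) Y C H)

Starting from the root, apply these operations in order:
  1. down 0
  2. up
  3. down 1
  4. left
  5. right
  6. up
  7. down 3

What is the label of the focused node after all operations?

Step 1 (down 0): focus=O path=0 depth=1 children=['D'] left=[] right=['P', 'Y', 'C', 'H'] parent=J
Step 2 (up): focus=J path=root depth=0 children=['O', 'P', 'Y', 'C', 'H'] (at root)
Step 3 (down 1): focus=P path=1 depth=1 children=['E', 'B'] left=['O'] right=['Y', 'C', 'H'] parent=J
Step 4 (left): focus=O path=0 depth=1 children=['D'] left=[] right=['P', 'Y', 'C', 'H'] parent=J
Step 5 (right): focus=P path=1 depth=1 children=['E', 'B'] left=['O'] right=['Y', 'C', 'H'] parent=J
Step 6 (up): focus=J path=root depth=0 children=['O', 'P', 'Y', 'C', 'H'] (at root)
Step 7 (down 3): focus=C path=3 depth=1 children=[] left=['O', 'P', 'Y'] right=['H'] parent=J

Answer: C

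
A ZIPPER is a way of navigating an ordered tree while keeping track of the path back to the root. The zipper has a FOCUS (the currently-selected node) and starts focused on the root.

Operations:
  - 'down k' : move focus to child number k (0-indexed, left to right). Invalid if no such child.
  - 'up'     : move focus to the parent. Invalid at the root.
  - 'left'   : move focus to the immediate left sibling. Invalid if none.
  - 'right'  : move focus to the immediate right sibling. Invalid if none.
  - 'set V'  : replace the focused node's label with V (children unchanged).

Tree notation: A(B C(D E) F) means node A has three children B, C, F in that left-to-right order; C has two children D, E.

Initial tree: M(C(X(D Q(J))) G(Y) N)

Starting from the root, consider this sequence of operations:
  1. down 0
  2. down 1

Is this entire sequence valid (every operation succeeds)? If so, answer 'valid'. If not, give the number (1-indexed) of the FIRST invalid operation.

Step 1 (down 0): focus=C path=0 depth=1 children=['X'] left=[] right=['G', 'N'] parent=M
Step 2 (down 1): INVALID

Answer: 2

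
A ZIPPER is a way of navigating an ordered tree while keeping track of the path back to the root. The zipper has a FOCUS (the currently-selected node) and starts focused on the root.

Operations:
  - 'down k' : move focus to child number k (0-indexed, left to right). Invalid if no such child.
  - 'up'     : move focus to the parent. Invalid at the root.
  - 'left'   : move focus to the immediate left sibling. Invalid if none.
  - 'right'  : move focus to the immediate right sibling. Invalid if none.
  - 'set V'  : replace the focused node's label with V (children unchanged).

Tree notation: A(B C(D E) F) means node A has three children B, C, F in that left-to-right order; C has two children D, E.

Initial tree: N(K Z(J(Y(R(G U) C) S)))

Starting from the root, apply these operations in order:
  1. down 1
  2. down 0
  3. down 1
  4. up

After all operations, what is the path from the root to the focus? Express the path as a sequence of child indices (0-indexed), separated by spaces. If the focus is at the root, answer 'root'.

Step 1 (down 1): focus=Z path=1 depth=1 children=['J'] left=['K'] right=[] parent=N
Step 2 (down 0): focus=J path=1/0 depth=2 children=['Y', 'S'] left=[] right=[] parent=Z
Step 3 (down 1): focus=S path=1/0/1 depth=3 children=[] left=['Y'] right=[] parent=J
Step 4 (up): focus=J path=1/0 depth=2 children=['Y', 'S'] left=[] right=[] parent=Z

Answer: 1 0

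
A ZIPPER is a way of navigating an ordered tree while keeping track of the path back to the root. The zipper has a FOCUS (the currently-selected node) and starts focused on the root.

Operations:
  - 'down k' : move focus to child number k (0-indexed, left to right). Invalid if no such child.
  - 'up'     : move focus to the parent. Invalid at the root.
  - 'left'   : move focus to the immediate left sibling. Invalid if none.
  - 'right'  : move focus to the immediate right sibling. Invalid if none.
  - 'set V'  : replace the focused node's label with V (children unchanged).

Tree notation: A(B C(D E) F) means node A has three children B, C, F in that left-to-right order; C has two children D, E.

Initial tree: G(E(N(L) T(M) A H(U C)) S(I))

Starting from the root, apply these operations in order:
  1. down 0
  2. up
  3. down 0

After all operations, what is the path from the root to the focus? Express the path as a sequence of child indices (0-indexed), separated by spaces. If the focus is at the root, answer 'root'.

Answer: 0

Derivation:
Step 1 (down 0): focus=E path=0 depth=1 children=['N', 'T', 'A', 'H'] left=[] right=['S'] parent=G
Step 2 (up): focus=G path=root depth=0 children=['E', 'S'] (at root)
Step 3 (down 0): focus=E path=0 depth=1 children=['N', 'T', 'A', 'H'] left=[] right=['S'] parent=G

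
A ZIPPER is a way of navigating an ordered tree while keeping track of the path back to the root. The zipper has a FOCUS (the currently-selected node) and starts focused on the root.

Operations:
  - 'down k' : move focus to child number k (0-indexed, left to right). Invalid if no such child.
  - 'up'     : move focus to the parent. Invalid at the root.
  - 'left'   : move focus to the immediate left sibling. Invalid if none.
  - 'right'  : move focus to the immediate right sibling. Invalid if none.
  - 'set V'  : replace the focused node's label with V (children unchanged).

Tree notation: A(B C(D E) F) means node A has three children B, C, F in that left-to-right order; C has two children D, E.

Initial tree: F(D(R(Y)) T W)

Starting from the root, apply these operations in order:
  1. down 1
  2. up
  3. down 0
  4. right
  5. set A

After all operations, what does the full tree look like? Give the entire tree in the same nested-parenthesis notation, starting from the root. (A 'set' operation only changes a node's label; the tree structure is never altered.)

Step 1 (down 1): focus=T path=1 depth=1 children=[] left=['D'] right=['W'] parent=F
Step 2 (up): focus=F path=root depth=0 children=['D', 'T', 'W'] (at root)
Step 3 (down 0): focus=D path=0 depth=1 children=['R'] left=[] right=['T', 'W'] parent=F
Step 4 (right): focus=T path=1 depth=1 children=[] left=['D'] right=['W'] parent=F
Step 5 (set A): focus=A path=1 depth=1 children=[] left=['D'] right=['W'] parent=F

Answer: F(D(R(Y)) A W)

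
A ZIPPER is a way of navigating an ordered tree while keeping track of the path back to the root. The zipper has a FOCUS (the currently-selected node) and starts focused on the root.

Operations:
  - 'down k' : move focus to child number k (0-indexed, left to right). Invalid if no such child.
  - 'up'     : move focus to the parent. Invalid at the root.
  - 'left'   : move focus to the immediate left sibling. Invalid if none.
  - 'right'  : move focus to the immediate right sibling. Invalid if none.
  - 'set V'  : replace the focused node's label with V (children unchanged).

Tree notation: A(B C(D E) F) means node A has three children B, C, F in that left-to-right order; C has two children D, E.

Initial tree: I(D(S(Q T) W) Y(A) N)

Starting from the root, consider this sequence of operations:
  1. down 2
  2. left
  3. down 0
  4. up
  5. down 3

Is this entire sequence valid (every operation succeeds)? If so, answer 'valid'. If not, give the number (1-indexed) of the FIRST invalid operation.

Step 1 (down 2): focus=N path=2 depth=1 children=[] left=['D', 'Y'] right=[] parent=I
Step 2 (left): focus=Y path=1 depth=1 children=['A'] left=['D'] right=['N'] parent=I
Step 3 (down 0): focus=A path=1/0 depth=2 children=[] left=[] right=[] parent=Y
Step 4 (up): focus=Y path=1 depth=1 children=['A'] left=['D'] right=['N'] parent=I
Step 5 (down 3): INVALID

Answer: 5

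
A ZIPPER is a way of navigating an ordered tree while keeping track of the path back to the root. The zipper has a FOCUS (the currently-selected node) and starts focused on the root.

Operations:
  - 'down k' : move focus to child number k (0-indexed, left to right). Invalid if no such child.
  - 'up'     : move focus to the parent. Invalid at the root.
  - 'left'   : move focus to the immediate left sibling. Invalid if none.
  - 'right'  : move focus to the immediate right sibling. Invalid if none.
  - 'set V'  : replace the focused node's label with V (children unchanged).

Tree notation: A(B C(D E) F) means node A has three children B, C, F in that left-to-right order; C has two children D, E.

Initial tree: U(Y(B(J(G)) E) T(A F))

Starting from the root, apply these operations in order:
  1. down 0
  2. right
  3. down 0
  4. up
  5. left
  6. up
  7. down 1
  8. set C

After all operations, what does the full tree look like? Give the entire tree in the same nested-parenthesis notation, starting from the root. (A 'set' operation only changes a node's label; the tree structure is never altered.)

Step 1 (down 0): focus=Y path=0 depth=1 children=['B', 'E'] left=[] right=['T'] parent=U
Step 2 (right): focus=T path=1 depth=1 children=['A', 'F'] left=['Y'] right=[] parent=U
Step 3 (down 0): focus=A path=1/0 depth=2 children=[] left=[] right=['F'] parent=T
Step 4 (up): focus=T path=1 depth=1 children=['A', 'F'] left=['Y'] right=[] parent=U
Step 5 (left): focus=Y path=0 depth=1 children=['B', 'E'] left=[] right=['T'] parent=U
Step 6 (up): focus=U path=root depth=0 children=['Y', 'T'] (at root)
Step 7 (down 1): focus=T path=1 depth=1 children=['A', 'F'] left=['Y'] right=[] parent=U
Step 8 (set C): focus=C path=1 depth=1 children=['A', 'F'] left=['Y'] right=[] parent=U

Answer: U(Y(B(J(G)) E) C(A F))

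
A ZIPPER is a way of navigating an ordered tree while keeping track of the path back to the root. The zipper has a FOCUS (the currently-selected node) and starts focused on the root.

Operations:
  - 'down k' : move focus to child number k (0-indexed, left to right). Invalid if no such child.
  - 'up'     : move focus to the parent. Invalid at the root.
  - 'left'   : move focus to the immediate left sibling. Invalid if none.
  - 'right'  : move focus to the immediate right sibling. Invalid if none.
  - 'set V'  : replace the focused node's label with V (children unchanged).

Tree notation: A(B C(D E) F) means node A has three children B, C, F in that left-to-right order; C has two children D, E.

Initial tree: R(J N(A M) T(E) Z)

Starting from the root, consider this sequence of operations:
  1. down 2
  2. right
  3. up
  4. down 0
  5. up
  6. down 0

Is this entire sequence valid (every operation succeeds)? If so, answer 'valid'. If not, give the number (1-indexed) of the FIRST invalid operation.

Step 1 (down 2): focus=T path=2 depth=1 children=['E'] left=['J', 'N'] right=['Z'] parent=R
Step 2 (right): focus=Z path=3 depth=1 children=[] left=['J', 'N', 'T'] right=[] parent=R
Step 3 (up): focus=R path=root depth=0 children=['J', 'N', 'T', 'Z'] (at root)
Step 4 (down 0): focus=J path=0 depth=1 children=[] left=[] right=['N', 'T', 'Z'] parent=R
Step 5 (up): focus=R path=root depth=0 children=['J', 'N', 'T', 'Z'] (at root)
Step 6 (down 0): focus=J path=0 depth=1 children=[] left=[] right=['N', 'T', 'Z'] parent=R

Answer: valid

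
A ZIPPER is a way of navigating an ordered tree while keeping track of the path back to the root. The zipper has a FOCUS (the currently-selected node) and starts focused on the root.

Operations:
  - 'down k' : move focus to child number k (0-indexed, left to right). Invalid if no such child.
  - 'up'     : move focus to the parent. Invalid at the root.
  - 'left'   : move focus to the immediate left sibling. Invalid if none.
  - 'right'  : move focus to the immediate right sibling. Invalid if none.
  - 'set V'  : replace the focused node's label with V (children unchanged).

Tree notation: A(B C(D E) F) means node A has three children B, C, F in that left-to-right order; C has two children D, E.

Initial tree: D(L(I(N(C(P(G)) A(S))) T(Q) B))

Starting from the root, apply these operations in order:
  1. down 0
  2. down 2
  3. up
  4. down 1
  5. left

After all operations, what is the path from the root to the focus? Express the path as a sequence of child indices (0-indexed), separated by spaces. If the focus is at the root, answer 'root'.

Answer: 0 0

Derivation:
Step 1 (down 0): focus=L path=0 depth=1 children=['I', 'T', 'B'] left=[] right=[] parent=D
Step 2 (down 2): focus=B path=0/2 depth=2 children=[] left=['I', 'T'] right=[] parent=L
Step 3 (up): focus=L path=0 depth=1 children=['I', 'T', 'B'] left=[] right=[] parent=D
Step 4 (down 1): focus=T path=0/1 depth=2 children=['Q'] left=['I'] right=['B'] parent=L
Step 5 (left): focus=I path=0/0 depth=2 children=['N'] left=[] right=['T', 'B'] parent=L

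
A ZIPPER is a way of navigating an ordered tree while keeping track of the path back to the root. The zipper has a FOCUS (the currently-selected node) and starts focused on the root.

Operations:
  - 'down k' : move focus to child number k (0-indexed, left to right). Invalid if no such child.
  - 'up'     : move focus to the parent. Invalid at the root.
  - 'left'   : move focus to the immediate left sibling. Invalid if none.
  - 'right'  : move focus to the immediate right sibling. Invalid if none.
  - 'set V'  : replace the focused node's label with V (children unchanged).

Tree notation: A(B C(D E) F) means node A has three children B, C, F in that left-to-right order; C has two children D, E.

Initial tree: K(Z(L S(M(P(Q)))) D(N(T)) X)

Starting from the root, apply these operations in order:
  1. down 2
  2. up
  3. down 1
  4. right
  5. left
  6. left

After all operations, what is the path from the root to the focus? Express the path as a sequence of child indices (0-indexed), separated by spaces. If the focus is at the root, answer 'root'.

Step 1 (down 2): focus=X path=2 depth=1 children=[] left=['Z', 'D'] right=[] parent=K
Step 2 (up): focus=K path=root depth=0 children=['Z', 'D', 'X'] (at root)
Step 3 (down 1): focus=D path=1 depth=1 children=['N'] left=['Z'] right=['X'] parent=K
Step 4 (right): focus=X path=2 depth=1 children=[] left=['Z', 'D'] right=[] parent=K
Step 5 (left): focus=D path=1 depth=1 children=['N'] left=['Z'] right=['X'] parent=K
Step 6 (left): focus=Z path=0 depth=1 children=['L', 'S'] left=[] right=['D', 'X'] parent=K

Answer: 0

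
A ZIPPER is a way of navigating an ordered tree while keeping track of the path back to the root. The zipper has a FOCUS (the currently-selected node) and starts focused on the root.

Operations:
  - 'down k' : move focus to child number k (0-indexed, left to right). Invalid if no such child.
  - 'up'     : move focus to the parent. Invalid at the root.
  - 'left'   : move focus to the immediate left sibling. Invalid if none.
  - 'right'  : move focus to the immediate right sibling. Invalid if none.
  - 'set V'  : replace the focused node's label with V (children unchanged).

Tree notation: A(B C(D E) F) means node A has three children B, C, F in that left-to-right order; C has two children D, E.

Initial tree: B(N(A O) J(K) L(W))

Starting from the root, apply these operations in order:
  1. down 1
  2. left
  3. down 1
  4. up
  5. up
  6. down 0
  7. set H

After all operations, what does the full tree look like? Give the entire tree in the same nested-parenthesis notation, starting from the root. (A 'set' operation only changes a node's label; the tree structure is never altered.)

Answer: B(H(A O) J(K) L(W))

Derivation:
Step 1 (down 1): focus=J path=1 depth=1 children=['K'] left=['N'] right=['L'] parent=B
Step 2 (left): focus=N path=0 depth=1 children=['A', 'O'] left=[] right=['J', 'L'] parent=B
Step 3 (down 1): focus=O path=0/1 depth=2 children=[] left=['A'] right=[] parent=N
Step 4 (up): focus=N path=0 depth=1 children=['A', 'O'] left=[] right=['J', 'L'] parent=B
Step 5 (up): focus=B path=root depth=0 children=['N', 'J', 'L'] (at root)
Step 6 (down 0): focus=N path=0 depth=1 children=['A', 'O'] left=[] right=['J', 'L'] parent=B
Step 7 (set H): focus=H path=0 depth=1 children=['A', 'O'] left=[] right=['J', 'L'] parent=B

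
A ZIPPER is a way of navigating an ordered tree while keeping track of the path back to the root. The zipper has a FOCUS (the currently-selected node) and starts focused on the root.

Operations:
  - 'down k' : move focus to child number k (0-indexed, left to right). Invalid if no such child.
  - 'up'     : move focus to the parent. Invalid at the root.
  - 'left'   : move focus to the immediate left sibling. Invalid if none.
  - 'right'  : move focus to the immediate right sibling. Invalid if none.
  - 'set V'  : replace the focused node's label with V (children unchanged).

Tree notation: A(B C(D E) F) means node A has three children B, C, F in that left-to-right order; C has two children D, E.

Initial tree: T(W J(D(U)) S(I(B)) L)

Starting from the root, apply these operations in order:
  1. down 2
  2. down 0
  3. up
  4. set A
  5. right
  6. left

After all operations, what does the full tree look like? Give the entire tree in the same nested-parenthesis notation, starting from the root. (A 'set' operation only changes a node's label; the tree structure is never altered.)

Answer: T(W J(D(U)) A(I(B)) L)

Derivation:
Step 1 (down 2): focus=S path=2 depth=1 children=['I'] left=['W', 'J'] right=['L'] parent=T
Step 2 (down 0): focus=I path=2/0 depth=2 children=['B'] left=[] right=[] parent=S
Step 3 (up): focus=S path=2 depth=1 children=['I'] left=['W', 'J'] right=['L'] parent=T
Step 4 (set A): focus=A path=2 depth=1 children=['I'] left=['W', 'J'] right=['L'] parent=T
Step 5 (right): focus=L path=3 depth=1 children=[] left=['W', 'J', 'A'] right=[] parent=T
Step 6 (left): focus=A path=2 depth=1 children=['I'] left=['W', 'J'] right=['L'] parent=T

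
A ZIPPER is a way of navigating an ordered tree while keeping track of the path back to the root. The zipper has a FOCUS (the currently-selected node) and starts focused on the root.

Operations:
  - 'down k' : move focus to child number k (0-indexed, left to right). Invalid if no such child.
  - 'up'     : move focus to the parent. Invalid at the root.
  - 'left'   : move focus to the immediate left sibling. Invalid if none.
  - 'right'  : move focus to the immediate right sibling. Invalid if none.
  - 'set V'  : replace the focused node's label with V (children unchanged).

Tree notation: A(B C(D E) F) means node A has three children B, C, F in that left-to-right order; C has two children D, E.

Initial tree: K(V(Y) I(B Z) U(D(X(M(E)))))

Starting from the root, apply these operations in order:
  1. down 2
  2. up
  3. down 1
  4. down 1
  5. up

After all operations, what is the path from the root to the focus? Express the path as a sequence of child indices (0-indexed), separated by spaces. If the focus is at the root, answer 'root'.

Answer: 1

Derivation:
Step 1 (down 2): focus=U path=2 depth=1 children=['D'] left=['V', 'I'] right=[] parent=K
Step 2 (up): focus=K path=root depth=0 children=['V', 'I', 'U'] (at root)
Step 3 (down 1): focus=I path=1 depth=1 children=['B', 'Z'] left=['V'] right=['U'] parent=K
Step 4 (down 1): focus=Z path=1/1 depth=2 children=[] left=['B'] right=[] parent=I
Step 5 (up): focus=I path=1 depth=1 children=['B', 'Z'] left=['V'] right=['U'] parent=K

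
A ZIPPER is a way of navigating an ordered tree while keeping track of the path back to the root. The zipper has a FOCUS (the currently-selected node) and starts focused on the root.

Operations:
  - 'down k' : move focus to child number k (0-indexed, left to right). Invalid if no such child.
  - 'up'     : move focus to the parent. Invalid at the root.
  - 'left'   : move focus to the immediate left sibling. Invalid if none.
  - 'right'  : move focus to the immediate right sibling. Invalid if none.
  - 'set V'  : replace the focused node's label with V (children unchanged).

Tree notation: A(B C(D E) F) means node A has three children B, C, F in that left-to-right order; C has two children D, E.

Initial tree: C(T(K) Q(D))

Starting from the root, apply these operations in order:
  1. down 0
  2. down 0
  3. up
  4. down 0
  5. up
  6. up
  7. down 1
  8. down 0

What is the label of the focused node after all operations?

Answer: D

Derivation:
Step 1 (down 0): focus=T path=0 depth=1 children=['K'] left=[] right=['Q'] parent=C
Step 2 (down 0): focus=K path=0/0 depth=2 children=[] left=[] right=[] parent=T
Step 3 (up): focus=T path=0 depth=1 children=['K'] left=[] right=['Q'] parent=C
Step 4 (down 0): focus=K path=0/0 depth=2 children=[] left=[] right=[] parent=T
Step 5 (up): focus=T path=0 depth=1 children=['K'] left=[] right=['Q'] parent=C
Step 6 (up): focus=C path=root depth=0 children=['T', 'Q'] (at root)
Step 7 (down 1): focus=Q path=1 depth=1 children=['D'] left=['T'] right=[] parent=C
Step 8 (down 0): focus=D path=1/0 depth=2 children=[] left=[] right=[] parent=Q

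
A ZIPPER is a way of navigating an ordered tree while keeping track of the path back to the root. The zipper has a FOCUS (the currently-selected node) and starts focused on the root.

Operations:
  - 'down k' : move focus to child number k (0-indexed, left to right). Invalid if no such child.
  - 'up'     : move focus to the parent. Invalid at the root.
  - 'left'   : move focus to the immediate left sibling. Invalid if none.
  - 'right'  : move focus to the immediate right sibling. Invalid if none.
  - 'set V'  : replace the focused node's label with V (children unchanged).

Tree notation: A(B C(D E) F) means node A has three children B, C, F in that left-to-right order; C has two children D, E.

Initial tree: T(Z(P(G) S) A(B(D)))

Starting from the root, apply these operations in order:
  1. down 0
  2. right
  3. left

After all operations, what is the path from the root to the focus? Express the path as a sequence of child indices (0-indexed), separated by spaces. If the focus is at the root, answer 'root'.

Step 1 (down 0): focus=Z path=0 depth=1 children=['P', 'S'] left=[] right=['A'] parent=T
Step 2 (right): focus=A path=1 depth=1 children=['B'] left=['Z'] right=[] parent=T
Step 3 (left): focus=Z path=0 depth=1 children=['P', 'S'] left=[] right=['A'] parent=T

Answer: 0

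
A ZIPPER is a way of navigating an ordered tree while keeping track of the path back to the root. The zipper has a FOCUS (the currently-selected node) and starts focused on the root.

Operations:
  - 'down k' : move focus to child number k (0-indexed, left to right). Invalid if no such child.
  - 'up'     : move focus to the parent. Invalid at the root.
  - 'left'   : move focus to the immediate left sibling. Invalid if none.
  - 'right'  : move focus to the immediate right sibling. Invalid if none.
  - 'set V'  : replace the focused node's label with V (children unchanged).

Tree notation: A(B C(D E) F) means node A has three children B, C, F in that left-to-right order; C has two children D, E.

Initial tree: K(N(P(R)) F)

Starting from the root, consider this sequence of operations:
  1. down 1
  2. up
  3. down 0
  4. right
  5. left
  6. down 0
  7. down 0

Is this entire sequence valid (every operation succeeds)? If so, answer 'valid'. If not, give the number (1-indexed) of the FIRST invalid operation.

Step 1 (down 1): focus=F path=1 depth=1 children=[] left=['N'] right=[] parent=K
Step 2 (up): focus=K path=root depth=0 children=['N', 'F'] (at root)
Step 3 (down 0): focus=N path=0 depth=1 children=['P'] left=[] right=['F'] parent=K
Step 4 (right): focus=F path=1 depth=1 children=[] left=['N'] right=[] parent=K
Step 5 (left): focus=N path=0 depth=1 children=['P'] left=[] right=['F'] parent=K
Step 6 (down 0): focus=P path=0/0 depth=2 children=['R'] left=[] right=[] parent=N
Step 7 (down 0): focus=R path=0/0/0 depth=3 children=[] left=[] right=[] parent=P

Answer: valid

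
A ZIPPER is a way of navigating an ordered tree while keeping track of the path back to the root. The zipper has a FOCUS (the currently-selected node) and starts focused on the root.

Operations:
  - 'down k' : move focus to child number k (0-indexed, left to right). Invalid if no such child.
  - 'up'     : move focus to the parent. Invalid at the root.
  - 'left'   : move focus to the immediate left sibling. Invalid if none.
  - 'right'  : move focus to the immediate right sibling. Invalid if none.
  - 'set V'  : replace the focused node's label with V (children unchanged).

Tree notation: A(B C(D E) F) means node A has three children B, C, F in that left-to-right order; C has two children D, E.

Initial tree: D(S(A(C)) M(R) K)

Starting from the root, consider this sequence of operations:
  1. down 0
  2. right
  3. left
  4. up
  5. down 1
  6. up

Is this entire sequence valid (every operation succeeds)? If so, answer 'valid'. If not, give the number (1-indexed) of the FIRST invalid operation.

Answer: valid

Derivation:
Step 1 (down 0): focus=S path=0 depth=1 children=['A'] left=[] right=['M', 'K'] parent=D
Step 2 (right): focus=M path=1 depth=1 children=['R'] left=['S'] right=['K'] parent=D
Step 3 (left): focus=S path=0 depth=1 children=['A'] left=[] right=['M', 'K'] parent=D
Step 4 (up): focus=D path=root depth=0 children=['S', 'M', 'K'] (at root)
Step 5 (down 1): focus=M path=1 depth=1 children=['R'] left=['S'] right=['K'] parent=D
Step 6 (up): focus=D path=root depth=0 children=['S', 'M', 'K'] (at root)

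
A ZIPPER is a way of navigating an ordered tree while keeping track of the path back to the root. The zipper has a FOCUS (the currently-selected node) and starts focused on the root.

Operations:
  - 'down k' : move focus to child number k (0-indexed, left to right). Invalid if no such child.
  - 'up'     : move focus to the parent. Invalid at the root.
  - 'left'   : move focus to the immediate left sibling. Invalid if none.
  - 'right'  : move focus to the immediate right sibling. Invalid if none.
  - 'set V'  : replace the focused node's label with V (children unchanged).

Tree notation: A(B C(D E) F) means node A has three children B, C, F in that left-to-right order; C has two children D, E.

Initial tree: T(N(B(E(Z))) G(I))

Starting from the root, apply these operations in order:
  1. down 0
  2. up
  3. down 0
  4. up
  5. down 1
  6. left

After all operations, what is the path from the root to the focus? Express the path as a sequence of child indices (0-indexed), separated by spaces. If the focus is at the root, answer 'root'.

Answer: 0

Derivation:
Step 1 (down 0): focus=N path=0 depth=1 children=['B'] left=[] right=['G'] parent=T
Step 2 (up): focus=T path=root depth=0 children=['N', 'G'] (at root)
Step 3 (down 0): focus=N path=0 depth=1 children=['B'] left=[] right=['G'] parent=T
Step 4 (up): focus=T path=root depth=0 children=['N', 'G'] (at root)
Step 5 (down 1): focus=G path=1 depth=1 children=['I'] left=['N'] right=[] parent=T
Step 6 (left): focus=N path=0 depth=1 children=['B'] left=[] right=['G'] parent=T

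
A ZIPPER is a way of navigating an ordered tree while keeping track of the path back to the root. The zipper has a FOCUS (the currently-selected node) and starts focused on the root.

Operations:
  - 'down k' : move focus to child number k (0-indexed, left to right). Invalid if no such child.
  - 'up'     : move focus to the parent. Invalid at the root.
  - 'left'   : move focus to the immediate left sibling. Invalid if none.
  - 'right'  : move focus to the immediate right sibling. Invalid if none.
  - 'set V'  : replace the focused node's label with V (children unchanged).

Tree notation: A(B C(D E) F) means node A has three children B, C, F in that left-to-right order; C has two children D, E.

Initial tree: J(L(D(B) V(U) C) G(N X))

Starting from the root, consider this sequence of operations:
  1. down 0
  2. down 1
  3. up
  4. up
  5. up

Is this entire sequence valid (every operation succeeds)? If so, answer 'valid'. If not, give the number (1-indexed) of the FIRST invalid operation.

Answer: 5

Derivation:
Step 1 (down 0): focus=L path=0 depth=1 children=['D', 'V', 'C'] left=[] right=['G'] parent=J
Step 2 (down 1): focus=V path=0/1 depth=2 children=['U'] left=['D'] right=['C'] parent=L
Step 3 (up): focus=L path=0 depth=1 children=['D', 'V', 'C'] left=[] right=['G'] parent=J
Step 4 (up): focus=J path=root depth=0 children=['L', 'G'] (at root)
Step 5 (up): INVALID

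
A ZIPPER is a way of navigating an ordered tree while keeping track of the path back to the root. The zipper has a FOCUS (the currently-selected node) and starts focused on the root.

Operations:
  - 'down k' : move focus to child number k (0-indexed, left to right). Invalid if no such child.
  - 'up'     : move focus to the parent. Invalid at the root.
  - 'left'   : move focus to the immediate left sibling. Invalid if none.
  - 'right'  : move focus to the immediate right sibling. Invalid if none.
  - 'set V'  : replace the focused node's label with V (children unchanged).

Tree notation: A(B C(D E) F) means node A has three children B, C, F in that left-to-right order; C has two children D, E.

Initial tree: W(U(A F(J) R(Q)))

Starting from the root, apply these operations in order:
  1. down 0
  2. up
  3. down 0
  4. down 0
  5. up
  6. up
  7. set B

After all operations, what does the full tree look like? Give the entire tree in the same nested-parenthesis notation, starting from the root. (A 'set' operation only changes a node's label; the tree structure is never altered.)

Answer: B(U(A F(J) R(Q)))

Derivation:
Step 1 (down 0): focus=U path=0 depth=1 children=['A', 'F', 'R'] left=[] right=[] parent=W
Step 2 (up): focus=W path=root depth=0 children=['U'] (at root)
Step 3 (down 0): focus=U path=0 depth=1 children=['A', 'F', 'R'] left=[] right=[] parent=W
Step 4 (down 0): focus=A path=0/0 depth=2 children=[] left=[] right=['F', 'R'] parent=U
Step 5 (up): focus=U path=0 depth=1 children=['A', 'F', 'R'] left=[] right=[] parent=W
Step 6 (up): focus=W path=root depth=0 children=['U'] (at root)
Step 7 (set B): focus=B path=root depth=0 children=['U'] (at root)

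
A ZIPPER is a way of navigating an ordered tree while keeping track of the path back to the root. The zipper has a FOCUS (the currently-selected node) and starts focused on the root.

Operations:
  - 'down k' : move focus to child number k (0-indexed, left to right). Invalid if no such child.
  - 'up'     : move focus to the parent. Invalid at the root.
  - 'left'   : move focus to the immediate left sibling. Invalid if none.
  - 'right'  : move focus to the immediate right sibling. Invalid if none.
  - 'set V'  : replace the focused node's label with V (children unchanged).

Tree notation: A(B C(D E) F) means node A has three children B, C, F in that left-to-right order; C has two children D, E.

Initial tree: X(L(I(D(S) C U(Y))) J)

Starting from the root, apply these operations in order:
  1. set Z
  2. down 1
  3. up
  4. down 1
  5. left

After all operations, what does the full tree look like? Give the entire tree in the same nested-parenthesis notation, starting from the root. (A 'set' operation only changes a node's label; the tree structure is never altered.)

Answer: Z(L(I(D(S) C U(Y))) J)

Derivation:
Step 1 (set Z): focus=Z path=root depth=0 children=['L', 'J'] (at root)
Step 2 (down 1): focus=J path=1 depth=1 children=[] left=['L'] right=[] parent=Z
Step 3 (up): focus=Z path=root depth=0 children=['L', 'J'] (at root)
Step 4 (down 1): focus=J path=1 depth=1 children=[] left=['L'] right=[] parent=Z
Step 5 (left): focus=L path=0 depth=1 children=['I'] left=[] right=['J'] parent=Z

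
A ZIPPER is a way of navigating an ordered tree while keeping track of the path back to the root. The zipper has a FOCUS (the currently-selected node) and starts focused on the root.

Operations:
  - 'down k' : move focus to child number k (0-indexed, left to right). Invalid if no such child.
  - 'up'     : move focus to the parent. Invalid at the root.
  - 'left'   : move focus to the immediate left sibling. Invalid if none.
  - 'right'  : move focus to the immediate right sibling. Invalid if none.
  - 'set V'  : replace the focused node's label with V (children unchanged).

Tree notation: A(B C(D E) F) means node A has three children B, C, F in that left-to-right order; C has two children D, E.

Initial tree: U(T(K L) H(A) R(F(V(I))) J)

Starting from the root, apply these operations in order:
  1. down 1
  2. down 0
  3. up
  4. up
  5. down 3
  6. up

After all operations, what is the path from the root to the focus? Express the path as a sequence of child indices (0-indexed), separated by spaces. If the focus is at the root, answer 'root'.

Answer: root

Derivation:
Step 1 (down 1): focus=H path=1 depth=1 children=['A'] left=['T'] right=['R', 'J'] parent=U
Step 2 (down 0): focus=A path=1/0 depth=2 children=[] left=[] right=[] parent=H
Step 3 (up): focus=H path=1 depth=1 children=['A'] left=['T'] right=['R', 'J'] parent=U
Step 4 (up): focus=U path=root depth=0 children=['T', 'H', 'R', 'J'] (at root)
Step 5 (down 3): focus=J path=3 depth=1 children=[] left=['T', 'H', 'R'] right=[] parent=U
Step 6 (up): focus=U path=root depth=0 children=['T', 'H', 'R', 'J'] (at root)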